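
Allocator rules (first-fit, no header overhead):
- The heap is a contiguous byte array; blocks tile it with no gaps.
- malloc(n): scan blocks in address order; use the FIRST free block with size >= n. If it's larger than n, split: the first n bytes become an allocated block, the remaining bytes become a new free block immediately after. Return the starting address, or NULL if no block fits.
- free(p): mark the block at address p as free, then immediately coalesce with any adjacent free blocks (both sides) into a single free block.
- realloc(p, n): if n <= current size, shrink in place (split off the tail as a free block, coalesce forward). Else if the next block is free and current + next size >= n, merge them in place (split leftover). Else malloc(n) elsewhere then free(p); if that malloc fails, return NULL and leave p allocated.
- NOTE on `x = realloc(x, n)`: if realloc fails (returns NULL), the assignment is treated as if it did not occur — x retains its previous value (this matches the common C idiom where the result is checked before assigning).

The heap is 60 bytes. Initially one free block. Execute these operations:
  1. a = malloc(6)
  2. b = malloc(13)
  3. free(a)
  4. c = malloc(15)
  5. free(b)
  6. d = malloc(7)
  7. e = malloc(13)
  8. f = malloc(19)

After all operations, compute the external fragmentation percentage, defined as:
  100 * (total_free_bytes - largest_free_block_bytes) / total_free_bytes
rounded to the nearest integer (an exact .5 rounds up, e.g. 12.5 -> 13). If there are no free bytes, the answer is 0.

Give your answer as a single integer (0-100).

Answer: 48

Derivation:
Op 1: a = malloc(6) -> a = 0; heap: [0-5 ALLOC][6-59 FREE]
Op 2: b = malloc(13) -> b = 6; heap: [0-5 ALLOC][6-18 ALLOC][19-59 FREE]
Op 3: free(a) -> (freed a); heap: [0-5 FREE][6-18 ALLOC][19-59 FREE]
Op 4: c = malloc(15) -> c = 19; heap: [0-5 FREE][6-18 ALLOC][19-33 ALLOC][34-59 FREE]
Op 5: free(b) -> (freed b); heap: [0-18 FREE][19-33 ALLOC][34-59 FREE]
Op 6: d = malloc(7) -> d = 0; heap: [0-6 ALLOC][7-18 FREE][19-33 ALLOC][34-59 FREE]
Op 7: e = malloc(13) -> e = 34; heap: [0-6 ALLOC][7-18 FREE][19-33 ALLOC][34-46 ALLOC][47-59 FREE]
Op 8: f = malloc(19) -> f = NULL; heap: [0-6 ALLOC][7-18 FREE][19-33 ALLOC][34-46 ALLOC][47-59 FREE]
Free blocks: [12 13] total_free=25 largest=13 -> 100*(25-13)/25 = 1200/25 = 48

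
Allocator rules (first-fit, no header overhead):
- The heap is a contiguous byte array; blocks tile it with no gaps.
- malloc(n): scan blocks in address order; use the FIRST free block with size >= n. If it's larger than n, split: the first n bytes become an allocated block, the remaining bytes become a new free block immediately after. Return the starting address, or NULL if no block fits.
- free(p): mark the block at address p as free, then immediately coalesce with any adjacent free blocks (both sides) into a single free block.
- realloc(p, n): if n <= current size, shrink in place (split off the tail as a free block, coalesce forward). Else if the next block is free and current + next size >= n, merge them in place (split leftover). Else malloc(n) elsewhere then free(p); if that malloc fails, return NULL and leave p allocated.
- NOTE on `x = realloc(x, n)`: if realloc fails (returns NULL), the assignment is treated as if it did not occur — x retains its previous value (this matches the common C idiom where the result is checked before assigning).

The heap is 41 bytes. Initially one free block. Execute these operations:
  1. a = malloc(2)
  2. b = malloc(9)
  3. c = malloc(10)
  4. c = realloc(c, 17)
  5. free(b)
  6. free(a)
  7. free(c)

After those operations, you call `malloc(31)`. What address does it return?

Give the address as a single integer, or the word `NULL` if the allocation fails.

Answer: 0

Derivation:
Op 1: a = malloc(2) -> a = 0; heap: [0-1 ALLOC][2-40 FREE]
Op 2: b = malloc(9) -> b = 2; heap: [0-1 ALLOC][2-10 ALLOC][11-40 FREE]
Op 3: c = malloc(10) -> c = 11; heap: [0-1 ALLOC][2-10 ALLOC][11-20 ALLOC][21-40 FREE]
Op 4: c = realloc(c, 17) -> c = 11; heap: [0-1 ALLOC][2-10 ALLOC][11-27 ALLOC][28-40 FREE]
Op 5: free(b) -> (freed b); heap: [0-1 ALLOC][2-10 FREE][11-27 ALLOC][28-40 FREE]
Op 6: free(a) -> (freed a); heap: [0-10 FREE][11-27 ALLOC][28-40 FREE]
Op 7: free(c) -> (freed c); heap: [0-40 FREE]
malloc(31): first-fit scan over [0-40 FREE] -> 0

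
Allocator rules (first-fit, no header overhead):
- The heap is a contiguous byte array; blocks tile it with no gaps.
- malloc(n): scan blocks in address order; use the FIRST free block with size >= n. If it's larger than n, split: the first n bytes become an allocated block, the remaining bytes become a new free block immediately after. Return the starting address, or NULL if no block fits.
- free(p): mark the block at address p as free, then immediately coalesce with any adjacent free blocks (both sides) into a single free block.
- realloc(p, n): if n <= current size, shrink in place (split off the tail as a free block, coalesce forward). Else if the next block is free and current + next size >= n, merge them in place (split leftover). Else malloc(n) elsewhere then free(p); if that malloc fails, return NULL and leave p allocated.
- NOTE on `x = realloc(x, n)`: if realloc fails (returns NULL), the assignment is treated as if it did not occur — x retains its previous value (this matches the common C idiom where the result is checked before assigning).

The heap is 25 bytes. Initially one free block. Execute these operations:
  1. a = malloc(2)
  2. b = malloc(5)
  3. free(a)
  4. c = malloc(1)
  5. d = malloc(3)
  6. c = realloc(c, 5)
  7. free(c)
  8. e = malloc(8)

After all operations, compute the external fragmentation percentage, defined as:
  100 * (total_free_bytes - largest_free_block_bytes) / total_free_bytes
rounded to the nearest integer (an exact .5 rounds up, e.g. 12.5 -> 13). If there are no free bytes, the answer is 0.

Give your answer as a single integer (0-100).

Answer: 22

Derivation:
Op 1: a = malloc(2) -> a = 0; heap: [0-1 ALLOC][2-24 FREE]
Op 2: b = malloc(5) -> b = 2; heap: [0-1 ALLOC][2-6 ALLOC][7-24 FREE]
Op 3: free(a) -> (freed a); heap: [0-1 FREE][2-6 ALLOC][7-24 FREE]
Op 4: c = malloc(1) -> c = 0; heap: [0-0 ALLOC][1-1 FREE][2-6 ALLOC][7-24 FREE]
Op 5: d = malloc(3) -> d = 7; heap: [0-0 ALLOC][1-1 FREE][2-6 ALLOC][7-9 ALLOC][10-24 FREE]
Op 6: c = realloc(c, 5) -> c = 10; heap: [0-1 FREE][2-6 ALLOC][7-9 ALLOC][10-14 ALLOC][15-24 FREE]
Op 7: free(c) -> (freed c); heap: [0-1 FREE][2-6 ALLOC][7-9 ALLOC][10-24 FREE]
Op 8: e = malloc(8) -> e = 10; heap: [0-1 FREE][2-6 ALLOC][7-9 ALLOC][10-17 ALLOC][18-24 FREE]
Free blocks: [2 7] total_free=9 largest=7 -> 100*(9-7)/9 = 200/9 ≈ 22.222 -> rounds to 22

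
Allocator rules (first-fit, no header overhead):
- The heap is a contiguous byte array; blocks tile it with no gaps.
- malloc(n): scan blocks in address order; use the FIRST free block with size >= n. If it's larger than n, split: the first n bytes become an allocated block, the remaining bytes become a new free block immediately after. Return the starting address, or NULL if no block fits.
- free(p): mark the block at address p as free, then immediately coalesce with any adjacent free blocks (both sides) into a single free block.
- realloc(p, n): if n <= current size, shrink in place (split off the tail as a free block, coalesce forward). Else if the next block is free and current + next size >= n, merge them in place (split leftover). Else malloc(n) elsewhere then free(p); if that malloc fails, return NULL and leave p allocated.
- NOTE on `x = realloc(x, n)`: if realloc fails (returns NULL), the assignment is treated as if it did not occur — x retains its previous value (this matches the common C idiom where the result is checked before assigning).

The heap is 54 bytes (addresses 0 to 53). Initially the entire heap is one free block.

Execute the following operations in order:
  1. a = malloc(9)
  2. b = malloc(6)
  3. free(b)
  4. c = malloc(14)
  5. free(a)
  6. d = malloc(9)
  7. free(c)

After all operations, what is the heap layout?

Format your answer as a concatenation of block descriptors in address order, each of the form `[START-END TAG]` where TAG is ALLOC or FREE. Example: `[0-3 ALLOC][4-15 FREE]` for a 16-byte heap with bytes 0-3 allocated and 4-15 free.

Answer: [0-8 ALLOC][9-53 FREE]

Derivation:
Op 1: a = malloc(9) -> a = 0; heap: [0-8 ALLOC][9-53 FREE]
Op 2: b = malloc(6) -> b = 9; heap: [0-8 ALLOC][9-14 ALLOC][15-53 FREE]
Op 3: free(b) -> (freed b); heap: [0-8 ALLOC][9-53 FREE]
Op 4: c = malloc(14) -> c = 9; heap: [0-8 ALLOC][9-22 ALLOC][23-53 FREE]
Op 5: free(a) -> (freed a); heap: [0-8 FREE][9-22 ALLOC][23-53 FREE]
Op 6: d = malloc(9) -> d = 0; heap: [0-8 ALLOC][9-22 ALLOC][23-53 FREE]
Op 7: free(c) -> (freed c); heap: [0-8 ALLOC][9-53 FREE]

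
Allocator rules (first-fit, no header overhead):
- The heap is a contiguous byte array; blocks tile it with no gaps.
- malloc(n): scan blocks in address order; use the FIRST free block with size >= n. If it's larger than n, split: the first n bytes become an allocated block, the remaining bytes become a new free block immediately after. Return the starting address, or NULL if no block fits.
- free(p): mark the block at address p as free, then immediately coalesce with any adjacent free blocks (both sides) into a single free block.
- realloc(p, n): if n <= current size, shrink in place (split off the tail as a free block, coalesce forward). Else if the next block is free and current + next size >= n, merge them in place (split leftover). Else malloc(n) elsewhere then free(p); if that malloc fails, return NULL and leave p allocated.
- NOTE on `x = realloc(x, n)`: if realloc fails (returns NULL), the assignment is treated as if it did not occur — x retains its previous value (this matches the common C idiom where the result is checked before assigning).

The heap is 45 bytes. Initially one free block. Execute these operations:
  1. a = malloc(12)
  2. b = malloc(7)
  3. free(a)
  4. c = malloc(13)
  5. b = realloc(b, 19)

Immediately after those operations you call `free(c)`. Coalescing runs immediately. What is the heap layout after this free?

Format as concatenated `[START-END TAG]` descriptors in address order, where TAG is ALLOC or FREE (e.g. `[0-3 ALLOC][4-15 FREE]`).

Op 1: a = malloc(12) -> a = 0; heap: [0-11 ALLOC][12-44 FREE]
Op 2: b = malloc(7) -> b = 12; heap: [0-11 ALLOC][12-18 ALLOC][19-44 FREE]
Op 3: free(a) -> (freed a); heap: [0-11 FREE][12-18 ALLOC][19-44 FREE]
Op 4: c = malloc(13) -> c = 19; heap: [0-11 FREE][12-18 ALLOC][19-31 ALLOC][32-44 FREE]
Op 5: b = realloc(b, 19) -> NULL (b unchanged); heap: [0-11 FREE][12-18 ALLOC][19-31 ALLOC][32-44 FREE]
free(c): c = 19 -> block [19-31 ALLOC]; mark free, coalesce with adjacent free neighbors -> [0-11 FREE][12-18 ALLOC][19-44 FREE]

Answer: [0-11 FREE][12-18 ALLOC][19-44 FREE]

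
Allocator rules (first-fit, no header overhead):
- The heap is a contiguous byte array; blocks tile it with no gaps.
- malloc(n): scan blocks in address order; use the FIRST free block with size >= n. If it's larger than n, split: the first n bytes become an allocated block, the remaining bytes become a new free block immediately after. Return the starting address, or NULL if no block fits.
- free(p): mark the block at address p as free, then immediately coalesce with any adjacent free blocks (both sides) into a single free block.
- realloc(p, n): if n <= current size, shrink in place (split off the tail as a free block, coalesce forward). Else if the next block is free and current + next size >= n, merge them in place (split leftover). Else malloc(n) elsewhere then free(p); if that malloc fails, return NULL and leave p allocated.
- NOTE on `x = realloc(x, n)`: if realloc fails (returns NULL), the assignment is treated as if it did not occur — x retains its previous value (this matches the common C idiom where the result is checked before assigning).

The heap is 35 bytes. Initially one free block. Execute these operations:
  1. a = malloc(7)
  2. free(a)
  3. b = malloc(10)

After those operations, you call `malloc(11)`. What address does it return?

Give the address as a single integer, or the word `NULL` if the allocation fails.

Answer: 10

Derivation:
Op 1: a = malloc(7) -> a = 0; heap: [0-6 ALLOC][7-34 FREE]
Op 2: free(a) -> (freed a); heap: [0-34 FREE]
Op 3: b = malloc(10) -> b = 0; heap: [0-9 ALLOC][10-34 FREE]
malloc(11): first-fit scan over [0-9 ALLOC][10-34 FREE] -> 10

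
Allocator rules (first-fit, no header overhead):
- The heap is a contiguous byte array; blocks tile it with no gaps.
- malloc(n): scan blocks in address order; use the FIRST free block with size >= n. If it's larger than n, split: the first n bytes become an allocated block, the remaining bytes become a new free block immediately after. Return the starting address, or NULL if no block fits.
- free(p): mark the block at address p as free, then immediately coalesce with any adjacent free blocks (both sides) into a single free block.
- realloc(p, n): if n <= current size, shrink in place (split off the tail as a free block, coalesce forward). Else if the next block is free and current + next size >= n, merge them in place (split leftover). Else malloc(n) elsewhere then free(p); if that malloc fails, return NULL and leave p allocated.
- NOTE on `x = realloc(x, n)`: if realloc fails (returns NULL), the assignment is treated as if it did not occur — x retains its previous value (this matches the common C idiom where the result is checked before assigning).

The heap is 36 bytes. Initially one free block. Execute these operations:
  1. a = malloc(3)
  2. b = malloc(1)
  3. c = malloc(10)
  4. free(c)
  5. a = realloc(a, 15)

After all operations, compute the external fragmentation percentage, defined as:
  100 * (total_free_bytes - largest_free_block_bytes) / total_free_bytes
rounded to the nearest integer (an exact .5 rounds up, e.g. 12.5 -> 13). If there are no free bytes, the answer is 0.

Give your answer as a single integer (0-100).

Op 1: a = malloc(3) -> a = 0; heap: [0-2 ALLOC][3-35 FREE]
Op 2: b = malloc(1) -> b = 3; heap: [0-2 ALLOC][3-3 ALLOC][4-35 FREE]
Op 3: c = malloc(10) -> c = 4; heap: [0-2 ALLOC][3-3 ALLOC][4-13 ALLOC][14-35 FREE]
Op 4: free(c) -> (freed c); heap: [0-2 ALLOC][3-3 ALLOC][4-35 FREE]
Op 5: a = realloc(a, 15) -> a = 4; heap: [0-2 FREE][3-3 ALLOC][4-18 ALLOC][19-35 FREE]
Free blocks: [3 17] total_free=20 largest=17 -> 100*(20-17)/20 = 300/20 = 15

Answer: 15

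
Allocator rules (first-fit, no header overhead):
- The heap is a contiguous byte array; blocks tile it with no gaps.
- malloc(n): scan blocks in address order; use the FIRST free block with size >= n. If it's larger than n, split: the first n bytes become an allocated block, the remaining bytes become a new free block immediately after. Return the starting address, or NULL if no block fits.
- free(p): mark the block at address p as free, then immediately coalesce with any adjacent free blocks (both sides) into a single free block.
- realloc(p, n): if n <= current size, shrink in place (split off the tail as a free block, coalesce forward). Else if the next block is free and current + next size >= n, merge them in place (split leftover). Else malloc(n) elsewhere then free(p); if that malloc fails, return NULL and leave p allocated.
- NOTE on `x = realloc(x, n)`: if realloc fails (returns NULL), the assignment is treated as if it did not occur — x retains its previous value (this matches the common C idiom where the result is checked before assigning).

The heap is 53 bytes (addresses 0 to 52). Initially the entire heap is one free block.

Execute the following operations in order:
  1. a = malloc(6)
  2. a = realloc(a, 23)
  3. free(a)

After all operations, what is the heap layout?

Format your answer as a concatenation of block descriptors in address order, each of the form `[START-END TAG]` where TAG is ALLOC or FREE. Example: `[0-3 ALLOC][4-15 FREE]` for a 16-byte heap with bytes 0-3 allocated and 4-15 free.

Op 1: a = malloc(6) -> a = 0; heap: [0-5 ALLOC][6-52 FREE]
Op 2: a = realloc(a, 23) -> a = 0; heap: [0-22 ALLOC][23-52 FREE]
Op 3: free(a) -> (freed a); heap: [0-52 FREE]

Answer: [0-52 FREE]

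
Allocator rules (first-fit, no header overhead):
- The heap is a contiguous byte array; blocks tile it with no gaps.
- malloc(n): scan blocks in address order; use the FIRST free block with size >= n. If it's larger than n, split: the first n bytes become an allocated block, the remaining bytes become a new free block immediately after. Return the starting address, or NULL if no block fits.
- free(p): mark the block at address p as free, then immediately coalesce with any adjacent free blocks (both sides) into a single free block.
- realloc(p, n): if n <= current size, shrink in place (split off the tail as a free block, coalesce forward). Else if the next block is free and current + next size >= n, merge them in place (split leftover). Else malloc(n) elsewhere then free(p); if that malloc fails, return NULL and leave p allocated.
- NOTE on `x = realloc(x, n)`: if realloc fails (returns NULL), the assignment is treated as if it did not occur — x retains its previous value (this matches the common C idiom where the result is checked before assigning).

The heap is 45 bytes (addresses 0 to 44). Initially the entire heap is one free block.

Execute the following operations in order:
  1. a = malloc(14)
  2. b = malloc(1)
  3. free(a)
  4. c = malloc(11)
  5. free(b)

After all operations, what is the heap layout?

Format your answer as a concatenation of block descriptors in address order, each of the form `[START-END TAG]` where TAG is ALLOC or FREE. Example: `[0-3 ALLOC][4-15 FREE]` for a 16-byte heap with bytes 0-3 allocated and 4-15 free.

Op 1: a = malloc(14) -> a = 0; heap: [0-13 ALLOC][14-44 FREE]
Op 2: b = malloc(1) -> b = 14; heap: [0-13 ALLOC][14-14 ALLOC][15-44 FREE]
Op 3: free(a) -> (freed a); heap: [0-13 FREE][14-14 ALLOC][15-44 FREE]
Op 4: c = malloc(11) -> c = 0; heap: [0-10 ALLOC][11-13 FREE][14-14 ALLOC][15-44 FREE]
Op 5: free(b) -> (freed b); heap: [0-10 ALLOC][11-44 FREE]

Answer: [0-10 ALLOC][11-44 FREE]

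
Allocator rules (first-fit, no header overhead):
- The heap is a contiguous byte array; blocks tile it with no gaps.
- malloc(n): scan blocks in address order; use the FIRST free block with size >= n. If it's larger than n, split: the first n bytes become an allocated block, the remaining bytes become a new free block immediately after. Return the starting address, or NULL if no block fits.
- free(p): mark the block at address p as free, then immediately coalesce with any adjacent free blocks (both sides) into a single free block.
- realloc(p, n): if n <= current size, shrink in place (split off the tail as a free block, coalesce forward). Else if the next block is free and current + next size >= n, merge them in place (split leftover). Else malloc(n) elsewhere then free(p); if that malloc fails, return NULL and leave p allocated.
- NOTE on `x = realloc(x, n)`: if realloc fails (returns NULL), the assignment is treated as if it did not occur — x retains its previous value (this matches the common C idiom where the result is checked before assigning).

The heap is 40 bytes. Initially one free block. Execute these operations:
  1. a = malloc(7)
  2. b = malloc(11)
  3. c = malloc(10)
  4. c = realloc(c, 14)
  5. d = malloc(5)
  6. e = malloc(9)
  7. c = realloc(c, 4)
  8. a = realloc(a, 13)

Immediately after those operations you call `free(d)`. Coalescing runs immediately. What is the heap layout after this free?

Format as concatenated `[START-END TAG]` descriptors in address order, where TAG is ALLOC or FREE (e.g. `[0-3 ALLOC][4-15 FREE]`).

Answer: [0-6 ALLOC][7-17 ALLOC][18-21 ALLOC][22-39 FREE]

Derivation:
Op 1: a = malloc(7) -> a = 0; heap: [0-6 ALLOC][7-39 FREE]
Op 2: b = malloc(11) -> b = 7; heap: [0-6 ALLOC][7-17 ALLOC][18-39 FREE]
Op 3: c = malloc(10) -> c = 18; heap: [0-6 ALLOC][7-17 ALLOC][18-27 ALLOC][28-39 FREE]
Op 4: c = realloc(c, 14) -> c = 18; heap: [0-6 ALLOC][7-17 ALLOC][18-31 ALLOC][32-39 FREE]
Op 5: d = malloc(5) -> d = 32; heap: [0-6 ALLOC][7-17 ALLOC][18-31 ALLOC][32-36 ALLOC][37-39 FREE]
Op 6: e = malloc(9) -> e = NULL; heap: [0-6 ALLOC][7-17 ALLOC][18-31 ALLOC][32-36 ALLOC][37-39 FREE]
Op 7: c = realloc(c, 4) -> c = 18; heap: [0-6 ALLOC][7-17 ALLOC][18-21 ALLOC][22-31 FREE][32-36 ALLOC][37-39 FREE]
Op 8: a = realloc(a, 13) -> NULL (a unchanged); heap: [0-6 ALLOC][7-17 ALLOC][18-21 ALLOC][22-31 FREE][32-36 ALLOC][37-39 FREE]
free(d): d = 32 -> block [32-36 ALLOC]; mark free, coalesce with adjacent free neighbors -> [0-6 ALLOC][7-17 ALLOC][18-21 ALLOC][22-39 FREE]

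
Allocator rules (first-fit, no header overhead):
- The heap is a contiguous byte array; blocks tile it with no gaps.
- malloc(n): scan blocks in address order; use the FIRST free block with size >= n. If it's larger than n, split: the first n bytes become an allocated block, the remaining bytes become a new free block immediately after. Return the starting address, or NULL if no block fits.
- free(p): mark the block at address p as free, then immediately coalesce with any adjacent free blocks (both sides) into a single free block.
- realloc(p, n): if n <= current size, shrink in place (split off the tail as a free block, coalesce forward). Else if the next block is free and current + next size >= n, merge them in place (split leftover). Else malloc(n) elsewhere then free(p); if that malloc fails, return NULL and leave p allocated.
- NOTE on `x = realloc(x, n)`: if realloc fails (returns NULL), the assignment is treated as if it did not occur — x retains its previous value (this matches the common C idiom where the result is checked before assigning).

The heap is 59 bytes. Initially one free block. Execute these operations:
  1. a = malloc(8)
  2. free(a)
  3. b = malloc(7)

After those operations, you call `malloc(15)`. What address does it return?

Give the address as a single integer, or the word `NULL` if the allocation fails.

Op 1: a = malloc(8) -> a = 0; heap: [0-7 ALLOC][8-58 FREE]
Op 2: free(a) -> (freed a); heap: [0-58 FREE]
Op 3: b = malloc(7) -> b = 0; heap: [0-6 ALLOC][7-58 FREE]
malloc(15): first-fit scan over [0-6 ALLOC][7-58 FREE] -> 7

Answer: 7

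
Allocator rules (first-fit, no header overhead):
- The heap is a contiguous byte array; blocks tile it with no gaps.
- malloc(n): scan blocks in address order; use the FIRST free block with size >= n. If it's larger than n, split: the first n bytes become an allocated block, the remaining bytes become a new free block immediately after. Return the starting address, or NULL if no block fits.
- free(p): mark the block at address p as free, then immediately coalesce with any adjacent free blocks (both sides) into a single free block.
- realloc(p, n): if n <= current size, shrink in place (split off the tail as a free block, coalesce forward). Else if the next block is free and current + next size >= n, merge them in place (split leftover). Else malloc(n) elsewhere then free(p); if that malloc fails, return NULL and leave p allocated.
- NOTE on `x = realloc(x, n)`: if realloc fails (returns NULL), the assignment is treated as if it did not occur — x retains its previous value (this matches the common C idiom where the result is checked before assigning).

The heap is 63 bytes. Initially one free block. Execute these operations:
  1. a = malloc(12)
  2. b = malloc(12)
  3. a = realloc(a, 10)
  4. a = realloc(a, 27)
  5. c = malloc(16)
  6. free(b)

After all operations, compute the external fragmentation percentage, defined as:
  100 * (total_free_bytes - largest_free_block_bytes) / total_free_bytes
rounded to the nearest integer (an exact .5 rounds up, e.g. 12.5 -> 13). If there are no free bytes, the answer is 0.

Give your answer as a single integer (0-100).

Answer: 33

Derivation:
Op 1: a = malloc(12) -> a = 0; heap: [0-11 ALLOC][12-62 FREE]
Op 2: b = malloc(12) -> b = 12; heap: [0-11 ALLOC][12-23 ALLOC][24-62 FREE]
Op 3: a = realloc(a, 10) -> a = 0; heap: [0-9 ALLOC][10-11 FREE][12-23 ALLOC][24-62 FREE]
Op 4: a = realloc(a, 27) -> a = 24; heap: [0-11 FREE][12-23 ALLOC][24-50 ALLOC][51-62 FREE]
Op 5: c = malloc(16) -> c = NULL; heap: [0-11 FREE][12-23 ALLOC][24-50 ALLOC][51-62 FREE]
Op 6: free(b) -> (freed b); heap: [0-23 FREE][24-50 ALLOC][51-62 FREE]
Free blocks: [24 12] total_free=36 largest=24 -> 100*(36-24)/36 = 1200/36 ≈ 33.333 -> rounds to 33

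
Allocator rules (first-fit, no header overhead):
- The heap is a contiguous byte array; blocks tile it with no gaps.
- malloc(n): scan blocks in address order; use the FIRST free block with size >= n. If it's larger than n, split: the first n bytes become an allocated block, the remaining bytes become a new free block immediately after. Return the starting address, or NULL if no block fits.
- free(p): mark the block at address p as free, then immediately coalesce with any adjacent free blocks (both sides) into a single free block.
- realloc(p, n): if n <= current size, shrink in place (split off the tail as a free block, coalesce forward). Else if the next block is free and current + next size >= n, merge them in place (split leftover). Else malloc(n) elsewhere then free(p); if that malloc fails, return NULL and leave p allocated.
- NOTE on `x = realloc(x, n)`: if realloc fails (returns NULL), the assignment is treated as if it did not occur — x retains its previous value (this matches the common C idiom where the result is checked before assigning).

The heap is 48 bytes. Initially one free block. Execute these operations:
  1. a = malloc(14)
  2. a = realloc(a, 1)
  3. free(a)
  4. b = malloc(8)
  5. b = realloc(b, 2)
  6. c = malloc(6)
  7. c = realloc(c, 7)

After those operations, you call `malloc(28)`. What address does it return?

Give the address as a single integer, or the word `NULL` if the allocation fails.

Answer: 9

Derivation:
Op 1: a = malloc(14) -> a = 0; heap: [0-13 ALLOC][14-47 FREE]
Op 2: a = realloc(a, 1) -> a = 0; heap: [0-0 ALLOC][1-47 FREE]
Op 3: free(a) -> (freed a); heap: [0-47 FREE]
Op 4: b = malloc(8) -> b = 0; heap: [0-7 ALLOC][8-47 FREE]
Op 5: b = realloc(b, 2) -> b = 0; heap: [0-1 ALLOC][2-47 FREE]
Op 6: c = malloc(6) -> c = 2; heap: [0-1 ALLOC][2-7 ALLOC][8-47 FREE]
Op 7: c = realloc(c, 7) -> c = 2; heap: [0-1 ALLOC][2-8 ALLOC][9-47 FREE]
malloc(28): first-fit scan over [0-1 ALLOC][2-8 ALLOC][9-47 FREE] -> 9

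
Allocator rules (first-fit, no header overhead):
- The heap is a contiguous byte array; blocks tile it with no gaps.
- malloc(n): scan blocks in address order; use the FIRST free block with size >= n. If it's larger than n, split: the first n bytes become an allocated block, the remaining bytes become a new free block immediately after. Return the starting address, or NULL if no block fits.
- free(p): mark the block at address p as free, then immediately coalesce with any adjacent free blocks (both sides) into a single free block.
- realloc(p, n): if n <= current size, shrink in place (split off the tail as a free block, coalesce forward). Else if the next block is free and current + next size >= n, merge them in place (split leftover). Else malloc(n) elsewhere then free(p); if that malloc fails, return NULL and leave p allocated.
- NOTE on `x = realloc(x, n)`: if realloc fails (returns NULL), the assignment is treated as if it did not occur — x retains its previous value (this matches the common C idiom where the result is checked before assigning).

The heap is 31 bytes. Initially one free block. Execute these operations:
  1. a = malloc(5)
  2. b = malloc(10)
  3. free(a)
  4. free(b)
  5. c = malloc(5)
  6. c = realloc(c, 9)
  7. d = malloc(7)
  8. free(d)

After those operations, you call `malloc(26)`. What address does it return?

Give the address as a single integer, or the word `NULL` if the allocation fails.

Op 1: a = malloc(5) -> a = 0; heap: [0-4 ALLOC][5-30 FREE]
Op 2: b = malloc(10) -> b = 5; heap: [0-4 ALLOC][5-14 ALLOC][15-30 FREE]
Op 3: free(a) -> (freed a); heap: [0-4 FREE][5-14 ALLOC][15-30 FREE]
Op 4: free(b) -> (freed b); heap: [0-30 FREE]
Op 5: c = malloc(5) -> c = 0; heap: [0-4 ALLOC][5-30 FREE]
Op 6: c = realloc(c, 9) -> c = 0; heap: [0-8 ALLOC][9-30 FREE]
Op 7: d = malloc(7) -> d = 9; heap: [0-8 ALLOC][9-15 ALLOC][16-30 FREE]
Op 8: free(d) -> (freed d); heap: [0-8 ALLOC][9-30 FREE]
malloc(26): first-fit scan over [0-8 ALLOC][9-30 FREE] -> NULL

Answer: NULL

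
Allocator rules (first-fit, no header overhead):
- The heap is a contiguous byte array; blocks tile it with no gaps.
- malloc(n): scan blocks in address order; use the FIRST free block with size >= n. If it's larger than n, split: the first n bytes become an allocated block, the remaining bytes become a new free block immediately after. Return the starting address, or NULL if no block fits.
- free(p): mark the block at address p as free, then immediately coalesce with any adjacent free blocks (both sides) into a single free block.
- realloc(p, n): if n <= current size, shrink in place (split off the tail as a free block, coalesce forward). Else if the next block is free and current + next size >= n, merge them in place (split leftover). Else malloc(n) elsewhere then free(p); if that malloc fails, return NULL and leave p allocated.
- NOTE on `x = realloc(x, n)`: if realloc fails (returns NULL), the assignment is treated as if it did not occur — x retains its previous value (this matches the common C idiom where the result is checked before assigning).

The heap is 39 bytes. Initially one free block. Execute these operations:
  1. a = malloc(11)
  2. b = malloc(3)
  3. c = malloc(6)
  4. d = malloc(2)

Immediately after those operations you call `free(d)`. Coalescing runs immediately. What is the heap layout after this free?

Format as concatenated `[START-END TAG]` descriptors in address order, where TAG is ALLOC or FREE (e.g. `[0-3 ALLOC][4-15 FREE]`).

Answer: [0-10 ALLOC][11-13 ALLOC][14-19 ALLOC][20-38 FREE]

Derivation:
Op 1: a = malloc(11) -> a = 0; heap: [0-10 ALLOC][11-38 FREE]
Op 2: b = malloc(3) -> b = 11; heap: [0-10 ALLOC][11-13 ALLOC][14-38 FREE]
Op 3: c = malloc(6) -> c = 14; heap: [0-10 ALLOC][11-13 ALLOC][14-19 ALLOC][20-38 FREE]
Op 4: d = malloc(2) -> d = 20; heap: [0-10 ALLOC][11-13 ALLOC][14-19 ALLOC][20-21 ALLOC][22-38 FREE]
free(d): d = 20 -> block [20-21 ALLOC]; mark free, coalesce with adjacent free neighbors -> [0-10 ALLOC][11-13 ALLOC][14-19 ALLOC][20-38 FREE]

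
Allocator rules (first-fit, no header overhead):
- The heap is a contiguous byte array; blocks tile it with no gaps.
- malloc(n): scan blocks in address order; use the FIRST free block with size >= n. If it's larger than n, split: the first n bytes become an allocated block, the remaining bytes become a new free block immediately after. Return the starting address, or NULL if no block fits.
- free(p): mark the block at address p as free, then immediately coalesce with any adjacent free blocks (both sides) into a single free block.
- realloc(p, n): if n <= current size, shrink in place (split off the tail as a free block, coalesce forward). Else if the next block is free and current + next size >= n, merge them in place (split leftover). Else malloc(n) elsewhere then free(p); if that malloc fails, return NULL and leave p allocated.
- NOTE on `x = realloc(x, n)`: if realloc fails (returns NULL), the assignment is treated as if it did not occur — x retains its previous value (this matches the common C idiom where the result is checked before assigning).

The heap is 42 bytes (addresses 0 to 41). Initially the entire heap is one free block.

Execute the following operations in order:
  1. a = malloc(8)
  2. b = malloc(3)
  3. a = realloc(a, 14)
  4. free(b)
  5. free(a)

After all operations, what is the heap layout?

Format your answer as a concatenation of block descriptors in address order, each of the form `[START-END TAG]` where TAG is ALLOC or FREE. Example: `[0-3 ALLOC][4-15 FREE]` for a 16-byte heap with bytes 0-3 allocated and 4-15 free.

Op 1: a = malloc(8) -> a = 0; heap: [0-7 ALLOC][8-41 FREE]
Op 2: b = malloc(3) -> b = 8; heap: [0-7 ALLOC][8-10 ALLOC][11-41 FREE]
Op 3: a = realloc(a, 14) -> a = 11; heap: [0-7 FREE][8-10 ALLOC][11-24 ALLOC][25-41 FREE]
Op 4: free(b) -> (freed b); heap: [0-10 FREE][11-24 ALLOC][25-41 FREE]
Op 5: free(a) -> (freed a); heap: [0-41 FREE]

Answer: [0-41 FREE]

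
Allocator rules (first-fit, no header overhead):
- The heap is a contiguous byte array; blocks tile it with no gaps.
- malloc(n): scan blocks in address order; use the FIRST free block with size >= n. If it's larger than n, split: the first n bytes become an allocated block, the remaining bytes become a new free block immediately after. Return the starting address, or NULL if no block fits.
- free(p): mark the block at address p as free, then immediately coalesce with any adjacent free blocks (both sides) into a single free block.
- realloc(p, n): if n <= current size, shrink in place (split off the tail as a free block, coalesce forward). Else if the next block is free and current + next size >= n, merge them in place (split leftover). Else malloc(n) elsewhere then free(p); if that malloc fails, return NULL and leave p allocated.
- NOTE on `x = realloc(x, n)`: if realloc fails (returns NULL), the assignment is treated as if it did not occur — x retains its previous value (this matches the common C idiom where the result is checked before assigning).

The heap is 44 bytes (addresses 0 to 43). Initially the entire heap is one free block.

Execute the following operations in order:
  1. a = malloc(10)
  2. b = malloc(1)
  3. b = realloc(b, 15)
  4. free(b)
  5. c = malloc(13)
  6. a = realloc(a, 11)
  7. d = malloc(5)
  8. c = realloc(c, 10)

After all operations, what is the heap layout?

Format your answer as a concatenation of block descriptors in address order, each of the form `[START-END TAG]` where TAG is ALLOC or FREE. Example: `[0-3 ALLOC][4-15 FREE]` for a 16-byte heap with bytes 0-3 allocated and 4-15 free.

Op 1: a = malloc(10) -> a = 0; heap: [0-9 ALLOC][10-43 FREE]
Op 2: b = malloc(1) -> b = 10; heap: [0-9 ALLOC][10-10 ALLOC][11-43 FREE]
Op 3: b = realloc(b, 15) -> b = 10; heap: [0-9 ALLOC][10-24 ALLOC][25-43 FREE]
Op 4: free(b) -> (freed b); heap: [0-9 ALLOC][10-43 FREE]
Op 5: c = malloc(13) -> c = 10; heap: [0-9 ALLOC][10-22 ALLOC][23-43 FREE]
Op 6: a = realloc(a, 11) -> a = 23; heap: [0-9 FREE][10-22 ALLOC][23-33 ALLOC][34-43 FREE]
Op 7: d = malloc(5) -> d = 0; heap: [0-4 ALLOC][5-9 FREE][10-22 ALLOC][23-33 ALLOC][34-43 FREE]
Op 8: c = realloc(c, 10) -> c = 10; heap: [0-4 ALLOC][5-9 FREE][10-19 ALLOC][20-22 FREE][23-33 ALLOC][34-43 FREE]

Answer: [0-4 ALLOC][5-9 FREE][10-19 ALLOC][20-22 FREE][23-33 ALLOC][34-43 FREE]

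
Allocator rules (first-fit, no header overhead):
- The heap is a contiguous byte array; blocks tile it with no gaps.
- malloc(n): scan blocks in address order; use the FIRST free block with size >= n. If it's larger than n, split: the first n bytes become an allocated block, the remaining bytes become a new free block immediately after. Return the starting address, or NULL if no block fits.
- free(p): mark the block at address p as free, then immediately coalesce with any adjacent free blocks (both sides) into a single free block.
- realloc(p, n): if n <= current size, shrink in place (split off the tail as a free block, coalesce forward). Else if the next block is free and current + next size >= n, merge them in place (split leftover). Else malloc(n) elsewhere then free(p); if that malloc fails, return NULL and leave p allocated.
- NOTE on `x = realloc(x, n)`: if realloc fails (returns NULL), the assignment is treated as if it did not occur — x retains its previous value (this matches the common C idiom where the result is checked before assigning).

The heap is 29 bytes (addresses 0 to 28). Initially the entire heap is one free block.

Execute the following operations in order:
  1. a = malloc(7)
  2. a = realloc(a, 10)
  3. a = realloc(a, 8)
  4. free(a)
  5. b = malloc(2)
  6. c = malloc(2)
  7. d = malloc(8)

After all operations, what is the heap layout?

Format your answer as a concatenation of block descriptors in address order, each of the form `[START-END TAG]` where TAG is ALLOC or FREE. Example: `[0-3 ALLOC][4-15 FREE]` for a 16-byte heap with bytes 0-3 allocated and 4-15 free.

Answer: [0-1 ALLOC][2-3 ALLOC][4-11 ALLOC][12-28 FREE]

Derivation:
Op 1: a = malloc(7) -> a = 0; heap: [0-6 ALLOC][7-28 FREE]
Op 2: a = realloc(a, 10) -> a = 0; heap: [0-9 ALLOC][10-28 FREE]
Op 3: a = realloc(a, 8) -> a = 0; heap: [0-7 ALLOC][8-28 FREE]
Op 4: free(a) -> (freed a); heap: [0-28 FREE]
Op 5: b = malloc(2) -> b = 0; heap: [0-1 ALLOC][2-28 FREE]
Op 6: c = malloc(2) -> c = 2; heap: [0-1 ALLOC][2-3 ALLOC][4-28 FREE]
Op 7: d = malloc(8) -> d = 4; heap: [0-1 ALLOC][2-3 ALLOC][4-11 ALLOC][12-28 FREE]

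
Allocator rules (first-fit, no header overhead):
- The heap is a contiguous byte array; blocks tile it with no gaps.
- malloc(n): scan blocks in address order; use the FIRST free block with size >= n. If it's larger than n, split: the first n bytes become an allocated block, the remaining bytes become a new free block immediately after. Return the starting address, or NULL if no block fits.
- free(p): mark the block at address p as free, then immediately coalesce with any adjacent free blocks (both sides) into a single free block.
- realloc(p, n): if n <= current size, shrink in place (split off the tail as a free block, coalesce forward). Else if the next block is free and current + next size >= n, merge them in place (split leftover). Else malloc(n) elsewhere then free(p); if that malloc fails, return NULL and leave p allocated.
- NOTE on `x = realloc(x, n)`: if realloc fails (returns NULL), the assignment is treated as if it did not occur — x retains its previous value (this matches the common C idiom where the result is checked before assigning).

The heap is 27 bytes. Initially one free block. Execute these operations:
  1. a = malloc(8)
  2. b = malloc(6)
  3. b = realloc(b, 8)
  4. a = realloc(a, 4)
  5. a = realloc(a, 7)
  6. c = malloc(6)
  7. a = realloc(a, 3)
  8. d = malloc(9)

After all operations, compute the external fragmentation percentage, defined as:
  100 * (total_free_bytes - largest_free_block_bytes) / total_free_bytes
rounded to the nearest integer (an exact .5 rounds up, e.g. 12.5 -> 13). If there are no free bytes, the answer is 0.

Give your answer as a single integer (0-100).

Op 1: a = malloc(8) -> a = 0; heap: [0-7 ALLOC][8-26 FREE]
Op 2: b = malloc(6) -> b = 8; heap: [0-7 ALLOC][8-13 ALLOC][14-26 FREE]
Op 3: b = realloc(b, 8) -> b = 8; heap: [0-7 ALLOC][8-15 ALLOC][16-26 FREE]
Op 4: a = realloc(a, 4) -> a = 0; heap: [0-3 ALLOC][4-7 FREE][8-15 ALLOC][16-26 FREE]
Op 5: a = realloc(a, 7) -> a = 0; heap: [0-6 ALLOC][7-7 FREE][8-15 ALLOC][16-26 FREE]
Op 6: c = malloc(6) -> c = 16; heap: [0-6 ALLOC][7-7 FREE][8-15 ALLOC][16-21 ALLOC][22-26 FREE]
Op 7: a = realloc(a, 3) -> a = 0; heap: [0-2 ALLOC][3-7 FREE][8-15 ALLOC][16-21 ALLOC][22-26 FREE]
Op 8: d = malloc(9) -> d = NULL; heap: [0-2 ALLOC][3-7 FREE][8-15 ALLOC][16-21 ALLOC][22-26 FREE]
Free blocks: [5 5] total_free=10 largest=5 -> 100*(10-5)/10 = 500/10 = 50

Answer: 50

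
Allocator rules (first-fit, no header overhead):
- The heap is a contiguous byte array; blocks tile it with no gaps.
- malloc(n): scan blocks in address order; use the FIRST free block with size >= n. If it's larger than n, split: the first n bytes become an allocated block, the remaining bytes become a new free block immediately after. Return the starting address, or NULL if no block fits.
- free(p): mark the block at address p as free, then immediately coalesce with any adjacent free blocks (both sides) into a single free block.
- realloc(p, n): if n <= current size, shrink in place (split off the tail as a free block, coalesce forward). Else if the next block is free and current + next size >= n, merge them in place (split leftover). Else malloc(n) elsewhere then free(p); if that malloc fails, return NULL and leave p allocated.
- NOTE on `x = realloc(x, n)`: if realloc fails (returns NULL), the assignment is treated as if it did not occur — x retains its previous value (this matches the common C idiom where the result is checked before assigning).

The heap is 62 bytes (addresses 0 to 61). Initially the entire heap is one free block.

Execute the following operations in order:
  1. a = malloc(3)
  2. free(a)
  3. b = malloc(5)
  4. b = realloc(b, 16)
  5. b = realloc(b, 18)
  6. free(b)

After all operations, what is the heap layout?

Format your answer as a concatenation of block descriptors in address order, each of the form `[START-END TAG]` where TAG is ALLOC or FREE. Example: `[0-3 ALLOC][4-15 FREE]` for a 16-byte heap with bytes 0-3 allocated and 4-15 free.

Answer: [0-61 FREE]

Derivation:
Op 1: a = malloc(3) -> a = 0; heap: [0-2 ALLOC][3-61 FREE]
Op 2: free(a) -> (freed a); heap: [0-61 FREE]
Op 3: b = malloc(5) -> b = 0; heap: [0-4 ALLOC][5-61 FREE]
Op 4: b = realloc(b, 16) -> b = 0; heap: [0-15 ALLOC][16-61 FREE]
Op 5: b = realloc(b, 18) -> b = 0; heap: [0-17 ALLOC][18-61 FREE]
Op 6: free(b) -> (freed b); heap: [0-61 FREE]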